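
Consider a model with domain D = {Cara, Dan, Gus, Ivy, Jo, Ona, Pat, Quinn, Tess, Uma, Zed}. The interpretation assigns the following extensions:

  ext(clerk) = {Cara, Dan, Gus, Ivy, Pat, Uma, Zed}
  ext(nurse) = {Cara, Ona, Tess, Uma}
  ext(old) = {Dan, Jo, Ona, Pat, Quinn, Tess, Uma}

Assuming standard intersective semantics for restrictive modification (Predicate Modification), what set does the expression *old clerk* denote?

{Dan, Pat, Uma}

⟦clerk⟧ = {Cara, Dan, Gus, Ivy, Pat, Uma, Zed}
… ∩ ⟦old⟧ = {Cara, Dan, Gus, Ivy, Pat, Uma, Zed} ∩ {Dan, Jo, Ona, Pat, Quinn, Tess, Uma} = {Dan, Pat, Uma}
So ⟦old clerk⟧ = {Dan, Pat, Uma}.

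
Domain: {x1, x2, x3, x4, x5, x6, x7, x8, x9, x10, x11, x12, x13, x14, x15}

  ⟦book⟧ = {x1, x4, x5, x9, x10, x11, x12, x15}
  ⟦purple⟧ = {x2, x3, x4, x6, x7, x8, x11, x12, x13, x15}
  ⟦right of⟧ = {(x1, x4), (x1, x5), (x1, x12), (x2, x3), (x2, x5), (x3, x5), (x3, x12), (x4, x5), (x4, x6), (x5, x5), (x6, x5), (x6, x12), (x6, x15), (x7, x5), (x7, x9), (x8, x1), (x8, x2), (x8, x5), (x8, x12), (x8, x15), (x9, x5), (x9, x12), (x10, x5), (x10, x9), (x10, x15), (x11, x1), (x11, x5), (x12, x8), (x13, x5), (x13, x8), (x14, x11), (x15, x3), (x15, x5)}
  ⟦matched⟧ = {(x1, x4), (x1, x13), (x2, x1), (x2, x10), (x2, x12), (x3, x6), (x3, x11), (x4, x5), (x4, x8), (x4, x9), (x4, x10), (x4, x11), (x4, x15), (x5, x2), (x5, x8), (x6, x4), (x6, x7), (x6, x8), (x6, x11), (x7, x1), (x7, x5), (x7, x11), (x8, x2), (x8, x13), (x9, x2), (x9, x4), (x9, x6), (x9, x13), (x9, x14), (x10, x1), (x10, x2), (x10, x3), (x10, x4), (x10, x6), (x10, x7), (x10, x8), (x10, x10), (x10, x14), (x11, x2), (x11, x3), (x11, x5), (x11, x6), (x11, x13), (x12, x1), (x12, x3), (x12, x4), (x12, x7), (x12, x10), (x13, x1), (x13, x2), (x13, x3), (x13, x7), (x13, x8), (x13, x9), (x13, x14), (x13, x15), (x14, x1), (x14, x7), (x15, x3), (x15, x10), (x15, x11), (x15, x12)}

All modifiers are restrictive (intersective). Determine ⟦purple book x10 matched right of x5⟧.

{x4}

⟦x10 matched⟧ = {x : ⟨x10, x⟩ ∈ ⟦matched⟧} = {x1, x2, x3, x4, x6, x7, x8, x10, x14}
⟦right of x5⟧ = {x : ⟨x, x5⟩ ∈ ⟦right of⟧} = {x1, x2, x3, x4, x5, x6, x7, x8, x9, x10, x11, x13, x15}
⟦book⟧ = {x1, x4, x5, x9, x10, x11, x12, x15}
… ∩ ⟦x10 matched⟧ = {x1, x4, x5, x9, x10, x11, x12, x15} ∩ {x1, x2, x3, x4, x6, x7, x8, x10, x14} = {x1, x4, x10}
… ∩ ⟦right of x5⟧ = {x1, x4, x10} ∩ {x1, x2, x3, x4, x5, x6, x7, x8, x9, x10, x11, x13, x15} = {x1, x4, x10}
… ∩ ⟦purple⟧ = {x1, x4, x10} ∩ {x2, x3, x4, x6, x7, x8, x11, x12, x13, x15} = {x4}
So ⟦purple book x10 matched right of x5⟧ = {x4}.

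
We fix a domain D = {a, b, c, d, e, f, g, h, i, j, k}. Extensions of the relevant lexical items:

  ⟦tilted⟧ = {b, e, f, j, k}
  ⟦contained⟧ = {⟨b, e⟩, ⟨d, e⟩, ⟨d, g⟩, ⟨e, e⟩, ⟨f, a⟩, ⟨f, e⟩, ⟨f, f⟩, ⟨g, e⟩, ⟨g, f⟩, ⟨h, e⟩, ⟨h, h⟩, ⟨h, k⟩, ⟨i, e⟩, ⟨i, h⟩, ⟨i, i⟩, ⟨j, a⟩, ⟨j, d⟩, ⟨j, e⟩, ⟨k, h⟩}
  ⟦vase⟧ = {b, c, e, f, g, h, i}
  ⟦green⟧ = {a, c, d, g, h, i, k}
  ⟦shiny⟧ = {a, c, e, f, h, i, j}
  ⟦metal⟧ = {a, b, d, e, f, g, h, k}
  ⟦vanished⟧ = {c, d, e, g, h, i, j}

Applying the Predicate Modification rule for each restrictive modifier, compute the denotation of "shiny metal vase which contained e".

{e, f, h}

⟦which contained e⟧ = {x : ⟨x, e⟩ ∈ ⟦contained⟧} = {b, d, e, f, g, h, i, j}
⟦vase⟧ = {b, c, e, f, g, h, i}
… ∩ ⟦which contained e⟧ = {b, c, e, f, g, h, i} ∩ {b, d, e, f, g, h, i, j} = {b, e, f, g, h, i}
… ∩ ⟦shiny⟧ = {b, e, f, g, h, i} ∩ {a, c, e, f, h, i, j} = {e, f, h, i}
… ∩ ⟦metal⟧ = {e, f, h, i} ∩ {a, b, d, e, f, g, h, k} = {e, f, h}
So ⟦shiny metal vase which contained e⟧ = {e, f, h}.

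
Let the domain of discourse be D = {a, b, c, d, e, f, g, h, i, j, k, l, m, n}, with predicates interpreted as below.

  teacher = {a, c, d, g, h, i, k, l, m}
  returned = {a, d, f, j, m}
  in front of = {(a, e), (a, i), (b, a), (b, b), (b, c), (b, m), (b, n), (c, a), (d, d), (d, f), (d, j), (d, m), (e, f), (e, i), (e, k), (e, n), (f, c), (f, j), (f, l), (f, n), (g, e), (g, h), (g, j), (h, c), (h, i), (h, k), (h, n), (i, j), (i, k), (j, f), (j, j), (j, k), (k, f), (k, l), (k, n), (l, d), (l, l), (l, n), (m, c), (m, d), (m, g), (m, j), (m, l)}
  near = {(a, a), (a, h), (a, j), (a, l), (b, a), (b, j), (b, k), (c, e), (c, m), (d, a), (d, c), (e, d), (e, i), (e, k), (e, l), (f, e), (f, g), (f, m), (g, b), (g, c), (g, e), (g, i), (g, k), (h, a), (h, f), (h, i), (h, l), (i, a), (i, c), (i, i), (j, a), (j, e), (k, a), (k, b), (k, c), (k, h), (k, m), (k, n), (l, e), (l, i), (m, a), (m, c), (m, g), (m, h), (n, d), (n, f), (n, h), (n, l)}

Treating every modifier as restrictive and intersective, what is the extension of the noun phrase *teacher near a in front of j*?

⟦near a⟧ = {x : ⟨x, a⟩ ∈ ⟦near⟧} = {a, b, d, h, i, j, k, m}
⟦in front of j⟧ = {x : ⟨x, j⟩ ∈ ⟦in front of⟧} = {d, f, g, i, j, m}
⟦teacher⟧ = {a, c, d, g, h, i, k, l, m}
… ∩ ⟦near a⟧ = {a, c, d, g, h, i, k, l, m} ∩ {a, b, d, h, i, j, k, m} = {a, d, h, i, k, m}
… ∩ ⟦in front of j⟧ = {a, d, h, i, k, m} ∩ {d, f, g, i, j, m} = {d, i, m}
So ⟦teacher near a in front of j⟧ = {d, i, m}.

{d, i, m}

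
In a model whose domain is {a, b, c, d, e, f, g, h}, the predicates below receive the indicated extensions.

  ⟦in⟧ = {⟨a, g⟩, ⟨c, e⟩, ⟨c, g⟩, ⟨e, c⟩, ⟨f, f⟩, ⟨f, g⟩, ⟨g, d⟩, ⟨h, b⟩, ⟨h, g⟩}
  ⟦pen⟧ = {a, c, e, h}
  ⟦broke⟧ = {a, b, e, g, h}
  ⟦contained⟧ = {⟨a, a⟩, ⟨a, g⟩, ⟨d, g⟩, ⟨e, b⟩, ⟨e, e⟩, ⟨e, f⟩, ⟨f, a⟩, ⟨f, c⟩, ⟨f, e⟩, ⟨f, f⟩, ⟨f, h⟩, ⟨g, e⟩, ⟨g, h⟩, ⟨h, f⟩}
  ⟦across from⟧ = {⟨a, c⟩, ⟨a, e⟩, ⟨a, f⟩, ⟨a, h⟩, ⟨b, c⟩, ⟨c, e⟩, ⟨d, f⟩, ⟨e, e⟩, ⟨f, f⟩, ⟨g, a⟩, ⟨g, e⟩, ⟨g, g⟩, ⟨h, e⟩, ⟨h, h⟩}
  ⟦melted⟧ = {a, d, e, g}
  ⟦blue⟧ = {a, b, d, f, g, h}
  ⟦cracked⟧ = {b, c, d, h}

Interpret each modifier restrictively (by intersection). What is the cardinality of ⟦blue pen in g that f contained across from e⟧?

⟦in g⟧ = {x : ⟨x, g⟩ ∈ ⟦in⟧} = {a, c, f, h}
⟦that f contained⟧ = {x : ⟨f, x⟩ ∈ ⟦contained⟧} = {a, c, e, f, h}
⟦across from e⟧ = {x : ⟨x, e⟩ ∈ ⟦across from⟧} = {a, c, e, g, h}
⟦pen⟧ = {a, c, e, h}
… ∩ ⟦in g⟧ = {a, c, e, h} ∩ {a, c, f, h} = {a, c, h}
… ∩ ⟦that f contained⟧ = {a, c, h} ∩ {a, c, e, f, h} = {a, c, h}
… ∩ ⟦across from e⟧ = {a, c, h} ∩ {a, c, e, g, h} = {a, c, h}
… ∩ ⟦blue⟧ = {a, c, h} ∩ {a, b, d, f, g, h} = {a, h}
⟦blue pen in g that f contained across from e⟧ = {a, h}, so the cardinality is 2.

2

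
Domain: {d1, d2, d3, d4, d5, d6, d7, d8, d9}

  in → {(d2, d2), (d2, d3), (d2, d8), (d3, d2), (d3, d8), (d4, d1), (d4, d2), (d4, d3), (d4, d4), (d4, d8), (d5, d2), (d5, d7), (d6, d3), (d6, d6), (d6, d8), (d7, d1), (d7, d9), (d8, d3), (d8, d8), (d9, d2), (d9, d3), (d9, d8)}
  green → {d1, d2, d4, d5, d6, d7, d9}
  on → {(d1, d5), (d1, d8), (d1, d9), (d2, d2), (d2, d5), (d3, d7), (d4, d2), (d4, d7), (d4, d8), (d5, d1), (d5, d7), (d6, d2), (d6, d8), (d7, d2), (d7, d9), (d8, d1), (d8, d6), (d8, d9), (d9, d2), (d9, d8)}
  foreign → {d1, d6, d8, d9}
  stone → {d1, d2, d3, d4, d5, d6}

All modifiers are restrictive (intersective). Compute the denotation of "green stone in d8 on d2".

⟦in d8⟧ = {x : ⟨x, d8⟩ ∈ ⟦in⟧} = {d2, d3, d4, d6, d8, d9}
⟦on d2⟧ = {x : ⟨x, d2⟩ ∈ ⟦on⟧} = {d2, d4, d6, d7, d9}
⟦stone⟧ = {d1, d2, d3, d4, d5, d6}
… ∩ ⟦in d8⟧ = {d1, d2, d3, d4, d5, d6} ∩ {d2, d3, d4, d6, d8, d9} = {d2, d3, d4, d6}
… ∩ ⟦on d2⟧ = {d2, d3, d4, d6} ∩ {d2, d4, d6, d7, d9} = {d2, d4, d6}
… ∩ ⟦green⟧ = {d2, d4, d6} ∩ {d1, d2, d4, d5, d6, d7, d9} = {d2, d4, d6}
So ⟦green stone in d8 on d2⟧ = {d2, d4, d6}.

{d2, d4, d6}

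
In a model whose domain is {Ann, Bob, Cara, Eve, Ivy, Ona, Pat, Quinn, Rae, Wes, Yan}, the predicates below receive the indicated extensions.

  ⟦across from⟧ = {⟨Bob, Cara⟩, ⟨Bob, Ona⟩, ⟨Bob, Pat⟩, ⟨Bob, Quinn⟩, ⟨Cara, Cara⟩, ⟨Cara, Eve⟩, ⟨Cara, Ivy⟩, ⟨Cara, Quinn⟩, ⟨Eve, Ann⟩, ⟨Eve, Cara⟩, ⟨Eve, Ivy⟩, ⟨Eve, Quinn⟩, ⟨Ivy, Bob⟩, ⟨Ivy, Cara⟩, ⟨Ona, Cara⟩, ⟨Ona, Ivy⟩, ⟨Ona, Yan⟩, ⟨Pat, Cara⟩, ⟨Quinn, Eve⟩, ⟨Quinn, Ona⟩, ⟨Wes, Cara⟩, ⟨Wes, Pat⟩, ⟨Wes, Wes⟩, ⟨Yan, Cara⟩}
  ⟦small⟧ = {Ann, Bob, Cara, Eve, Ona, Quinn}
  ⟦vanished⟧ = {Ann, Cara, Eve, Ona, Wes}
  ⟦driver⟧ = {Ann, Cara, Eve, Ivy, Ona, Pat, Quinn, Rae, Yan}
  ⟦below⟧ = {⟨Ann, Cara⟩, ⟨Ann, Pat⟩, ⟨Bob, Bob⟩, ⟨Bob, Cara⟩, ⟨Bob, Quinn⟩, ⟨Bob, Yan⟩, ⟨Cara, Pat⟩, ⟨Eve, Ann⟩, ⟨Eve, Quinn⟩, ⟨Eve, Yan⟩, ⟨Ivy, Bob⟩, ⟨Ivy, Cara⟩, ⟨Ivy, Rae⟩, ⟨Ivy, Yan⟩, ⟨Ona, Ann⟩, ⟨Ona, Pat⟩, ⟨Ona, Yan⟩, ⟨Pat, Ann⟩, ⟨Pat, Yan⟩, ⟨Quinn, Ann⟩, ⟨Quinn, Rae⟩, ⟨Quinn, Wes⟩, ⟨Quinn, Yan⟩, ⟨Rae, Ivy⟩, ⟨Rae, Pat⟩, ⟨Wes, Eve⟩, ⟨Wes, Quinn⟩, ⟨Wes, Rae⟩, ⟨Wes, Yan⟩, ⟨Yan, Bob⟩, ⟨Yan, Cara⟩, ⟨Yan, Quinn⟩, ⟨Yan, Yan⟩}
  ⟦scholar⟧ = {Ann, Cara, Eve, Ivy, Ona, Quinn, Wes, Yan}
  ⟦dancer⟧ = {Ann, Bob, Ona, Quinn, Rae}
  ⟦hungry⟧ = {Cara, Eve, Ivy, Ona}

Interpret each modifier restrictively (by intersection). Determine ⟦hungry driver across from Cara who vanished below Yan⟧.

⟦across from Cara⟧ = {x : ⟨x, Cara⟩ ∈ ⟦across from⟧} = {Bob, Cara, Eve, Ivy, Ona, Pat, Wes, Yan}
⟦who vanished⟧ = ⟦vanished⟧ = {Ann, Cara, Eve, Ona, Wes}
⟦below Yan⟧ = {x : ⟨x, Yan⟩ ∈ ⟦below⟧} = {Bob, Eve, Ivy, Ona, Pat, Quinn, Wes, Yan}
⟦driver⟧ = {Ann, Cara, Eve, Ivy, Ona, Pat, Quinn, Rae, Yan}
… ∩ ⟦across from Cara⟧ = {Ann, Cara, Eve, Ivy, Ona, Pat, Quinn, Rae, Yan} ∩ {Bob, Cara, Eve, Ivy, Ona, Pat, Wes, Yan} = {Cara, Eve, Ivy, Ona, Pat, Yan}
… ∩ ⟦who vanished⟧ = {Cara, Eve, Ivy, Ona, Pat, Yan} ∩ {Ann, Cara, Eve, Ona, Wes} = {Cara, Eve, Ona}
… ∩ ⟦below Yan⟧ = {Cara, Eve, Ona} ∩ {Bob, Eve, Ivy, Ona, Pat, Quinn, Wes, Yan} = {Eve, Ona}
… ∩ ⟦hungry⟧ = {Eve, Ona} ∩ {Cara, Eve, Ivy, Ona} = {Eve, Ona}
So ⟦hungry driver across from Cara who vanished below Yan⟧ = {Eve, Ona}.

{Eve, Ona}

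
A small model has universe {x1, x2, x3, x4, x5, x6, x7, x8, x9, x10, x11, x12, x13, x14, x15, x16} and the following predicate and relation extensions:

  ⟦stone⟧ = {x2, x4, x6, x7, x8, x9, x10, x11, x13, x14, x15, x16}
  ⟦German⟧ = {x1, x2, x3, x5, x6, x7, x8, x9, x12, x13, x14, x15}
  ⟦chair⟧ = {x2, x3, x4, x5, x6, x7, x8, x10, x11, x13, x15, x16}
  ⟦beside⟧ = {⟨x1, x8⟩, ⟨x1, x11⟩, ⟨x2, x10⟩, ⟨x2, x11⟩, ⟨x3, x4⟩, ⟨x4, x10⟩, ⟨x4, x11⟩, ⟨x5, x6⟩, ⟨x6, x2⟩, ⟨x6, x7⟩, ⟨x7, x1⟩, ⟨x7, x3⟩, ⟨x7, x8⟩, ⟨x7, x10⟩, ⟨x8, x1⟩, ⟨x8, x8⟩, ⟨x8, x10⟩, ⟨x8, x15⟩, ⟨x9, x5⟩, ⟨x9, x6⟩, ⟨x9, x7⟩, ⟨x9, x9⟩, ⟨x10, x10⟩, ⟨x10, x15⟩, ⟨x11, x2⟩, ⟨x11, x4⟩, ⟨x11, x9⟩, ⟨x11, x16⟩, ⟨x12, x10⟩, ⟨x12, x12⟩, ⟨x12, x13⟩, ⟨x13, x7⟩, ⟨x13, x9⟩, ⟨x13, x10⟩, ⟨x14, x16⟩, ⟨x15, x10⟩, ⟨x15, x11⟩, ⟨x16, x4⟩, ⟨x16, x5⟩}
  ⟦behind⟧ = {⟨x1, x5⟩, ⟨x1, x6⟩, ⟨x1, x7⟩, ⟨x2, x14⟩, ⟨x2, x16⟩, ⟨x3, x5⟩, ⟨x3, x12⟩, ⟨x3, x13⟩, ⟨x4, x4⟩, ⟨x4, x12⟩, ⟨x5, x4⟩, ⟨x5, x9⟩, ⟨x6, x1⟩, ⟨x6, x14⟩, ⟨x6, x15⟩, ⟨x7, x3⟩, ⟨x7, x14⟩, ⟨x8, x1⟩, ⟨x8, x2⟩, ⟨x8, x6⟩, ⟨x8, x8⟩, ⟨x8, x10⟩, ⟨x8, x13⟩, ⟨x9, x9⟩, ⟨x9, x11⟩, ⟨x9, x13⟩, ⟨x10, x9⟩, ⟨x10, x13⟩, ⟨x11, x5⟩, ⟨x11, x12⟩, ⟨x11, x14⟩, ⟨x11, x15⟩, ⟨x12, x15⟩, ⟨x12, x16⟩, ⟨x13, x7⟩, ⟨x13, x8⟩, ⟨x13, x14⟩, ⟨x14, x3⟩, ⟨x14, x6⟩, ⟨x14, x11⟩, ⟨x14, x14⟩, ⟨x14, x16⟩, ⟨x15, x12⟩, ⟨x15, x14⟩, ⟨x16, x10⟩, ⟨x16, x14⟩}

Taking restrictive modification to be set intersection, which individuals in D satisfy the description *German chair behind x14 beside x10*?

⟦behind x14⟧ = {x : ⟨x, x14⟩ ∈ ⟦behind⟧} = {x2, x6, x7, x11, x13, x14, x15, x16}
⟦beside x10⟧ = {x : ⟨x, x10⟩ ∈ ⟦beside⟧} = {x2, x4, x7, x8, x10, x12, x13, x15}
⟦chair⟧ = {x2, x3, x4, x5, x6, x7, x8, x10, x11, x13, x15, x16}
… ∩ ⟦behind x14⟧ = {x2, x3, x4, x5, x6, x7, x8, x10, x11, x13, x15, x16} ∩ {x2, x6, x7, x11, x13, x14, x15, x16} = {x2, x6, x7, x11, x13, x15, x16}
… ∩ ⟦beside x10⟧ = {x2, x6, x7, x11, x13, x15, x16} ∩ {x2, x4, x7, x8, x10, x12, x13, x15} = {x2, x7, x13, x15}
… ∩ ⟦German⟧ = {x2, x7, x13, x15} ∩ {x1, x2, x3, x5, x6, x7, x8, x9, x12, x13, x14, x15} = {x2, x7, x13, x15}
So ⟦German chair behind x14 beside x10⟧ = {x2, x7, x13, x15}.

{x2, x7, x13, x15}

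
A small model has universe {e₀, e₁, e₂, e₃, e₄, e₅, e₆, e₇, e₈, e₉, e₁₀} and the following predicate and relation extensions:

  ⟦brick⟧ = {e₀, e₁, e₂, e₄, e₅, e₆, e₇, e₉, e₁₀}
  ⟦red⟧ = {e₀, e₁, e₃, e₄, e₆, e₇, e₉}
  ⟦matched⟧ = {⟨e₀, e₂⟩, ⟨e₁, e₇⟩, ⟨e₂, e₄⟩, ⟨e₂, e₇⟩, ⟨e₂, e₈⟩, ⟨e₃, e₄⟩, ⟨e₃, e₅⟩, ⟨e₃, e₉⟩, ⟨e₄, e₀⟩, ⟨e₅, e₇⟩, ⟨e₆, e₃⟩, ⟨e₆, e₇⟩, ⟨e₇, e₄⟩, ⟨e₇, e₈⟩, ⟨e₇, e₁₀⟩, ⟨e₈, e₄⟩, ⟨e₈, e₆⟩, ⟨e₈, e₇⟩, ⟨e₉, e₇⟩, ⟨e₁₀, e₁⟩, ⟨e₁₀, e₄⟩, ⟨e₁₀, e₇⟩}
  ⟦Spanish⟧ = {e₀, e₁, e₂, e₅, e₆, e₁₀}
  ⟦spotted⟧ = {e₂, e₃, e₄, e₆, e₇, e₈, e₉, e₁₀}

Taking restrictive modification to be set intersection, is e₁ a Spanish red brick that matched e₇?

⟦that matched e₇⟧ = {x : ⟨x, e₇⟩ ∈ ⟦matched⟧} = {e₁, e₂, e₅, e₆, e₈, e₉, e₁₀}
⟦brick⟧ = {e₀, e₁, e₂, e₄, e₅, e₆, e₇, e₉, e₁₀}
… ∩ ⟦that matched e₇⟧ = {e₀, e₁, e₂, e₄, e₅, e₆, e₇, e₉, e₁₀} ∩ {e₁, e₂, e₅, e₆, e₈, e₉, e₁₀} = {e₁, e₂, e₅, e₆, e₉, e₁₀}
… ∩ ⟦Spanish⟧ = {e₁, e₂, e₅, e₆, e₉, e₁₀} ∩ {e₀, e₁, e₂, e₅, e₆, e₁₀} = {e₁, e₂, e₅, e₆, e₁₀}
… ∩ ⟦red⟧ = {e₁, e₂, e₅, e₆, e₁₀} ∩ {e₀, e₁, e₃, e₄, e₆, e₇, e₉} = {e₁, e₆}
⟦Spanish red brick that matched e₇⟧ = {e₁, e₆}; e₁ ∈ this set.

yes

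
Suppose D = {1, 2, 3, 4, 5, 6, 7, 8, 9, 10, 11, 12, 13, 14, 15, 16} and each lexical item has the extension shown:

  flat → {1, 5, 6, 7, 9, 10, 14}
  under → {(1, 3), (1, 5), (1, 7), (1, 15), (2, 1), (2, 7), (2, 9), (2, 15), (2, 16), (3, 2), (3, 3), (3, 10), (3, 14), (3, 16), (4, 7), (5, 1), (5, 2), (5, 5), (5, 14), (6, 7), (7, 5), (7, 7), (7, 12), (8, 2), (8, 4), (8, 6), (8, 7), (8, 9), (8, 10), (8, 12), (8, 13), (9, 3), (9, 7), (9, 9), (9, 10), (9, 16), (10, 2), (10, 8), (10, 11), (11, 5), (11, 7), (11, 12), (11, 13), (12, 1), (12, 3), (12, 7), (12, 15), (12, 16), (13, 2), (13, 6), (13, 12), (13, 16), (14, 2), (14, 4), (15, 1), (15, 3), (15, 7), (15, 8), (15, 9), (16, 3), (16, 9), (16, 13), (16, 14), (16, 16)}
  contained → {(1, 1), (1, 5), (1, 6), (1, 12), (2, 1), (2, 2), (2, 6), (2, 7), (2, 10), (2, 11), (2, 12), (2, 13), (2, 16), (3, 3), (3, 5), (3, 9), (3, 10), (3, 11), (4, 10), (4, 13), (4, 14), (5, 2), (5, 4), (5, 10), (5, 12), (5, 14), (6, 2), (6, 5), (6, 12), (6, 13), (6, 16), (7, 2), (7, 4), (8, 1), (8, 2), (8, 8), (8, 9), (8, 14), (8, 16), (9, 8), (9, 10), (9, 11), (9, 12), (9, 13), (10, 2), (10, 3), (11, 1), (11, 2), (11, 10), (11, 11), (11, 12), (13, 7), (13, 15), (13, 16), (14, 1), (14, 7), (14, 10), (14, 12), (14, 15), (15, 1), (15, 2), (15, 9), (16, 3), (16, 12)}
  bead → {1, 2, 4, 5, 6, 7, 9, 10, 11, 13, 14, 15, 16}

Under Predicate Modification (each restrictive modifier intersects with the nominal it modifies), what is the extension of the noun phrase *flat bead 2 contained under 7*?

⟦2 contained⟧ = {x : ⟨2, x⟩ ∈ ⟦contained⟧} = {1, 2, 6, 7, 10, 11, 12, 13, 16}
⟦under 7⟧ = {x : ⟨x, 7⟩ ∈ ⟦under⟧} = {1, 2, 4, 6, 7, 8, 9, 11, 12, 15}
⟦bead⟧ = {1, 2, 4, 5, 6, 7, 9, 10, 11, 13, 14, 15, 16}
… ∩ ⟦2 contained⟧ = {1, 2, 4, 5, 6, 7, 9, 10, 11, 13, 14, 15, 16} ∩ {1, 2, 6, 7, 10, 11, 12, 13, 16} = {1, 2, 6, 7, 10, 11, 13, 16}
… ∩ ⟦under 7⟧ = {1, 2, 6, 7, 10, 11, 13, 16} ∩ {1, 2, 4, 6, 7, 8, 9, 11, 12, 15} = {1, 2, 6, 7, 11}
… ∩ ⟦flat⟧ = {1, 2, 6, 7, 11} ∩ {1, 5, 6, 7, 9, 10, 14} = {1, 6, 7}
So ⟦flat bead 2 contained under 7⟧ = {1, 6, 7}.

{1, 6, 7}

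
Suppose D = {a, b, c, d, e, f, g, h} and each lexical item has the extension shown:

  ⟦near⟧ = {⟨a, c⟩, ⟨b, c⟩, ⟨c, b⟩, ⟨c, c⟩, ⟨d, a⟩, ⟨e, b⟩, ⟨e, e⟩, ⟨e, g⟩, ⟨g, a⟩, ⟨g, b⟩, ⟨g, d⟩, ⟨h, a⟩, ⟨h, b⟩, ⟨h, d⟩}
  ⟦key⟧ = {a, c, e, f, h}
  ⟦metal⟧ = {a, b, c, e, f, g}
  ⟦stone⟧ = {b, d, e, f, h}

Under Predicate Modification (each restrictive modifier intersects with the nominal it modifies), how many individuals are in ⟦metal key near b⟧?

2

⟦near b⟧ = {x : ⟨x, b⟩ ∈ ⟦near⟧} = {c, e, g, h}
⟦key⟧ = {a, c, e, f, h}
… ∩ ⟦near b⟧ = {a, c, e, f, h} ∩ {c, e, g, h} = {c, e, h}
… ∩ ⟦metal⟧ = {c, e, h} ∩ {a, b, c, e, f, g} = {c, e}
⟦metal key near b⟧ = {c, e}, so the cardinality is 2.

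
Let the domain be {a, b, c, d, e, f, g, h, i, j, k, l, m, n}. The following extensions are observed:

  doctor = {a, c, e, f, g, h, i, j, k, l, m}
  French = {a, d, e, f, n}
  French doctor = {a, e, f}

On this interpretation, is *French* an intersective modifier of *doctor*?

yes

⟦French⟧ ∩ ⟦doctor⟧ = {a, d, e, f, n} ∩ {a, c, e, f, g, h, i, j, k, l, m} = {a, e, f}
Observed ⟦French doctor⟧ = {a, e, f}.
These coincide, so the modifier is intersective here.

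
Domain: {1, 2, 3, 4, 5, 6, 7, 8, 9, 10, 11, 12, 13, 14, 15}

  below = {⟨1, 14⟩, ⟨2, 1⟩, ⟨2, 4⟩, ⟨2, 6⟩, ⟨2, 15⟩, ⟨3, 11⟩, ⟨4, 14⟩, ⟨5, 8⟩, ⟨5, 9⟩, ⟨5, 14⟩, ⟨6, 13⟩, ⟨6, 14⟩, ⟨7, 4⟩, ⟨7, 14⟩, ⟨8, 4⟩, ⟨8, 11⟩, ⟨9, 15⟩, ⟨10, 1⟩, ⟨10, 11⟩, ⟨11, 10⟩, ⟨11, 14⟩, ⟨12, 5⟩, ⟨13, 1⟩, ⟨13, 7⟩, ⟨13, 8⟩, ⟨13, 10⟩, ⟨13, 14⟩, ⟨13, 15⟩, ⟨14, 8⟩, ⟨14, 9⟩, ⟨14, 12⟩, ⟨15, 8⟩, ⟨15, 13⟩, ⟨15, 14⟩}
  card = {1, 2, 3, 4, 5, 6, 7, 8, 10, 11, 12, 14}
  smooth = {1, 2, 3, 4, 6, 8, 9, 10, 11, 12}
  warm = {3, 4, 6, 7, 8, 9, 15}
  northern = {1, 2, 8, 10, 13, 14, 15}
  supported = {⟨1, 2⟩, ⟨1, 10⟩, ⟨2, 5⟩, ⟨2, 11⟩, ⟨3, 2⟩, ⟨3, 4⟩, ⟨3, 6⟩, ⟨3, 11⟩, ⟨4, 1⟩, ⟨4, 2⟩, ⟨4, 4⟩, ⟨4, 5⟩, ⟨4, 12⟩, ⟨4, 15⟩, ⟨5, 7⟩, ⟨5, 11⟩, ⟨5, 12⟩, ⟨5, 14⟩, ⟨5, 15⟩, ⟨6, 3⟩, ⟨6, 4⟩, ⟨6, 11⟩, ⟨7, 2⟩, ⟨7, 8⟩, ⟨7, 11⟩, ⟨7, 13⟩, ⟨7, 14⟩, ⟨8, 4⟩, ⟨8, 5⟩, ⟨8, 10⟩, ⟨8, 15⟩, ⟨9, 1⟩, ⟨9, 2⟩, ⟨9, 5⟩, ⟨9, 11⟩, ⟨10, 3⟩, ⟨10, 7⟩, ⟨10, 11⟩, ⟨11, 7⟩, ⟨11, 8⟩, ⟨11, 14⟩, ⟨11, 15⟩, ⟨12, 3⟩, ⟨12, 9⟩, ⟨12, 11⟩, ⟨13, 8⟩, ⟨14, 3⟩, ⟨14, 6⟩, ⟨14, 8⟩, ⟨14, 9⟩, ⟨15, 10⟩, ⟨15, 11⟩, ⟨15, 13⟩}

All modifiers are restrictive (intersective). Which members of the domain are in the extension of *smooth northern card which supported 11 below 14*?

⟦which supported 11⟧ = {x : ⟨x, 11⟩ ∈ ⟦supported⟧} = {2, 3, 5, 6, 7, 9, 10, 12, 15}
⟦below 14⟧ = {x : ⟨x, 14⟩ ∈ ⟦below⟧} = {1, 4, 5, 6, 7, 11, 13, 15}
⟦card⟧ = {1, 2, 3, 4, 5, 6, 7, 8, 10, 11, 12, 14}
… ∩ ⟦which supported 11⟧ = {1, 2, 3, 4, 5, 6, 7, 8, 10, 11, 12, 14} ∩ {2, 3, 5, 6, 7, 9, 10, 12, 15} = {2, 3, 5, 6, 7, 10, 12}
… ∩ ⟦below 14⟧ = {2, 3, 5, 6, 7, 10, 12} ∩ {1, 4, 5, 6, 7, 11, 13, 15} = {5, 6, 7}
… ∩ ⟦smooth⟧ = {5, 6, 7} ∩ {1, 2, 3, 4, 6, 8, 9, 10, 11, 12} = {6}
… ∩ ⟦northern⟧ = {6} ∩ {1, 2, 8, 10, 13, 14, 15} = ∅
So ⟦smooth northern card which supported 11 below 14⟧ = ∅.

∅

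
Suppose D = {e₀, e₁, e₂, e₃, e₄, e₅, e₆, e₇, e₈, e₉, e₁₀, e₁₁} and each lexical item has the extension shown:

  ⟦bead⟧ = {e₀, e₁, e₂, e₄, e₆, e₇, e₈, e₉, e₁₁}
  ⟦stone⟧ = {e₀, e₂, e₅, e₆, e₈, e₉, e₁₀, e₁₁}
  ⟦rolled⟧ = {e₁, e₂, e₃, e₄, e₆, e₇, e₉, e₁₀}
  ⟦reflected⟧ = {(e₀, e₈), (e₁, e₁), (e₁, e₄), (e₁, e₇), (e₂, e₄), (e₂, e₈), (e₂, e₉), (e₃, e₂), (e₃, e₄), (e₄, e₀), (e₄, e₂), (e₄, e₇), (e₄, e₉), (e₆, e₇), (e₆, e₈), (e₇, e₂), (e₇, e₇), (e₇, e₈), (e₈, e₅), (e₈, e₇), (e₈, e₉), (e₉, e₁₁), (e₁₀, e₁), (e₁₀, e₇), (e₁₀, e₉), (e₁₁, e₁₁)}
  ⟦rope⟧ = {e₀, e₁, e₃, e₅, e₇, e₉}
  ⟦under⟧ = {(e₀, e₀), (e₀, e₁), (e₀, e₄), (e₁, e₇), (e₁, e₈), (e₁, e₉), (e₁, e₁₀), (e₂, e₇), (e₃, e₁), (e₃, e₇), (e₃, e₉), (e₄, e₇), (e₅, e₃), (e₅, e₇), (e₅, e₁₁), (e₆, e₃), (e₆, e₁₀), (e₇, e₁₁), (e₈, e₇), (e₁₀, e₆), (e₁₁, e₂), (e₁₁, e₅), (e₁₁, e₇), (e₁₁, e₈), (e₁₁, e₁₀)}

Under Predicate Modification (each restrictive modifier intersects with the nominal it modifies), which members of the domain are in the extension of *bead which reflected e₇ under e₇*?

{e₁, e₄, e₈}

⟦which reflected e₇⟧ = {x : ⟨x, e₇⟩ ∈ ⟦reflected⟧} = {e₁, e₄, e₆, e₇, e₈, e₁₀}
⟦under e₇⟧ = {x : ⟨x, e₇⟩ ∈ ⟦under⟧} = {e₁, e₂, e₃, e₄, e₅, e₈, e₁₁}
⟦bead⟧ = {e₀, e₁, e₂, e₄, e₆, e₇, e₈, e₉, e₁₁}
… ∩ ⟦which reflected e₇⟧ = {e₀, e₁, e₂, e₄, e₆, e₇, e₈, e₉, e₁₁} ∩ {e₁, e₄, e₆, e₇, e₈, e₁₀} = {e₁, e₄, e₆, e₇, e₈}
… ∩ ⟦under e₇⟧ = {e₁, e₄, e₆, e₇, e₈} ∩ {e₁, e₂, e₃, e₄, e₅, e₈, e₁₁} = {e₁, e₄, e₈}
So ⟦bead which reflected e₇ under e₇⟧ = {e₁, e₄, e₈}.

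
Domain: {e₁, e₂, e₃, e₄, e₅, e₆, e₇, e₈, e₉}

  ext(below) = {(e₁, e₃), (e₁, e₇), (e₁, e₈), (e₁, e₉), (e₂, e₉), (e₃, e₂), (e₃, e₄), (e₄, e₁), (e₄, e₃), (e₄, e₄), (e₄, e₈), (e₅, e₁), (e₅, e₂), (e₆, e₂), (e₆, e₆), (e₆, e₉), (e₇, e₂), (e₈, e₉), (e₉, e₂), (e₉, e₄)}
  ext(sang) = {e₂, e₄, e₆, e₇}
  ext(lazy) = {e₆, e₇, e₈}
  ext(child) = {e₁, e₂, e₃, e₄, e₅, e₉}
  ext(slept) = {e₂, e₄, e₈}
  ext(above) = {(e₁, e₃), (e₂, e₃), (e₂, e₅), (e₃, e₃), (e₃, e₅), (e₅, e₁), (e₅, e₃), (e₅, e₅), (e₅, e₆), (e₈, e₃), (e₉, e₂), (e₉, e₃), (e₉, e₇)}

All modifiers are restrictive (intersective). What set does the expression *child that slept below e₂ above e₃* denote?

⟦that slept⟧ = ⟦slept⟧ = {e₂, e₄, e₈}
⟦below e₂⟧ = {x : ⟨x, e₂⟩ ∈ ⟦below⟧} = {e₃, e₅, e₆, e₇, e₉}
⟦above e₃⟧ = {x : ⟨x, e₃⟩ ∈ ⟦above⟧} = {e₁, e₂, e₃, e₅, e₈, e₉}
⟦child⟧ = {e₁, e₂, e₃, e₄, e₅, e₉}
… ∩ ⟦that slept⟧ = {e₁, e₂, e₃, e₄, e₅, e₉} ∩ {e₂, e₄, e₈} = {e₂, e₄}
… ∩ ⟦below e₂⟧ = {e₂, e₄} ∩ {e₃, e₅, e₆, e₇, e₉} = ∅
… ∩ ⟦above e₃⟧ = ∅ ∩ {e₁, e₂, e₃, e₅, e₈, e₉} = ∅
So ⟦child that slept below e₂ above e₃⟧ = ∅.

∅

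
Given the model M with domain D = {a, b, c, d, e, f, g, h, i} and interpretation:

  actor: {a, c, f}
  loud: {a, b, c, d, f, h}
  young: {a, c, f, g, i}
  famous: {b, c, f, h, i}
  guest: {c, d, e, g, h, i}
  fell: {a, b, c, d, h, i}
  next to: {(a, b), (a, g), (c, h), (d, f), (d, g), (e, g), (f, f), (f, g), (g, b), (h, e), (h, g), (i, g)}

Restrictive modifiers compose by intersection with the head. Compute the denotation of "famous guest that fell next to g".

⟦that fell⟧ = ⟦fell⟧ = {a, b, c, d, h, i}
⟦next to g⟧ = {x : ⟨x, g⟩ ∈ ⟦next to⟧} = {a, d, e, f, h, i}
⟦guest⟧ = {c, d, e, g, h, i}
… ∩ ⟦that fell⟧ = {c, d, e, g, h, i} ∩ {a, b, c, d, h, i} = {c, d, h, i}
… ∩ ⟦next to g⟧ = {c, d, h, i} ∩ {a, d, e, f, h, i} = {d, h, i}
… ∩ ⟦famous⟧ = {d, h, i} ∩ {b, c, f, h, i} = {h, i}
So ⟦famous guest that fell next to g⟧ = {h, i}.

{h, i}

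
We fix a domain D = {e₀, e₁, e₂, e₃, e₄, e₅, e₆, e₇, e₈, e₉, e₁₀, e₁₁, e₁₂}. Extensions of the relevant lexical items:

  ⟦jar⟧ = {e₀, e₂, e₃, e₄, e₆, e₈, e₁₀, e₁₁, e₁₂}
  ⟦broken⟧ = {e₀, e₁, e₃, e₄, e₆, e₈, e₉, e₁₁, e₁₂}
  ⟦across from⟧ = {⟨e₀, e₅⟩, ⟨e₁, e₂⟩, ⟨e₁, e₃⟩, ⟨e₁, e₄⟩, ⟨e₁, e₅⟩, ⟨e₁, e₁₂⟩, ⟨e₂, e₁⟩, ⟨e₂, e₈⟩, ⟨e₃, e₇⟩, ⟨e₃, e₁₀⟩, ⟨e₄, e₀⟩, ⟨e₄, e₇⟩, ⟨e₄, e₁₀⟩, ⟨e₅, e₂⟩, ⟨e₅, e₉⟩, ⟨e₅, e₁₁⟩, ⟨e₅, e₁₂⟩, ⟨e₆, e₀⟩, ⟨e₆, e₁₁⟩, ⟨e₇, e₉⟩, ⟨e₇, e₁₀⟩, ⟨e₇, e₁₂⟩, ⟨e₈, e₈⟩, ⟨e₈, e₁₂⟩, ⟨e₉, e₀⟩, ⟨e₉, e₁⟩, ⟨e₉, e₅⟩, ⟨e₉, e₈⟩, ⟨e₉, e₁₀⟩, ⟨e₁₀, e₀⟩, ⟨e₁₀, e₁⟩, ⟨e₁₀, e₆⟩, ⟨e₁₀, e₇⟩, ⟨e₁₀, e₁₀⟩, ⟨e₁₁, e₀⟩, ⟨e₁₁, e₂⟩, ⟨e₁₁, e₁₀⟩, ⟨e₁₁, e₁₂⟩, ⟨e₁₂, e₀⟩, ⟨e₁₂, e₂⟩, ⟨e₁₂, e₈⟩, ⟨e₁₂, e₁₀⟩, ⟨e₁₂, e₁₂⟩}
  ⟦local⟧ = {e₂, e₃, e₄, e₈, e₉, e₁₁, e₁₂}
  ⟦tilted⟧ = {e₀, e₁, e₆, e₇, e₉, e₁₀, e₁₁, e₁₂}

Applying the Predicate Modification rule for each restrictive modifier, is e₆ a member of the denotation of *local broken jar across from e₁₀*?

no

⟦across from e₁₀⟧ = {x : ⟨x, e₁₀⟩ ∈ ⟦across from⟧} = {e₃, e₄, e₇, e₉, e₁₀, e₁₁, e₁₂}
⟦jar⟧ = {e₀, e₂, e₃, e₄, e₆, e₈, e₁₀, e₁₁, e₁₂}
… ∩ ⟦across from e₁₀⟧ = {e₀, e₂, e₃, e₄, e₆, e₈, e₁₀, e₁₁, e₁₂} ∩ {e₃, e₄, e₇, e₉, e₁₀, e₁₁, e₁₂} = {e₃, e₄, e₁₀, e₁₁, e₁₂}
… ∩ ⟦local⟧ = {e₃, e₄, e₁₀, e₁₁, e₁₂} ∩ {e₂, e₃, e₄, e₈, e₉, e₁₁, e₁₂} = {e₃, e₄, e₁₁, e₁₂}
… ∩ ⟦broken⟧ = {e₃, e₄, e₁₁, e₁₂} ∩ {e₀, e₁, e₃, e₄, e₆, e₈, e₉, e₁₁, e₁₂} = {e₃, e₄, e₁₁, e₁₂}
⟦local broken jar across from e₁₀⟧ = {e₃, e₄, e₁₁, e₁₂}; e₆ ∉ this set.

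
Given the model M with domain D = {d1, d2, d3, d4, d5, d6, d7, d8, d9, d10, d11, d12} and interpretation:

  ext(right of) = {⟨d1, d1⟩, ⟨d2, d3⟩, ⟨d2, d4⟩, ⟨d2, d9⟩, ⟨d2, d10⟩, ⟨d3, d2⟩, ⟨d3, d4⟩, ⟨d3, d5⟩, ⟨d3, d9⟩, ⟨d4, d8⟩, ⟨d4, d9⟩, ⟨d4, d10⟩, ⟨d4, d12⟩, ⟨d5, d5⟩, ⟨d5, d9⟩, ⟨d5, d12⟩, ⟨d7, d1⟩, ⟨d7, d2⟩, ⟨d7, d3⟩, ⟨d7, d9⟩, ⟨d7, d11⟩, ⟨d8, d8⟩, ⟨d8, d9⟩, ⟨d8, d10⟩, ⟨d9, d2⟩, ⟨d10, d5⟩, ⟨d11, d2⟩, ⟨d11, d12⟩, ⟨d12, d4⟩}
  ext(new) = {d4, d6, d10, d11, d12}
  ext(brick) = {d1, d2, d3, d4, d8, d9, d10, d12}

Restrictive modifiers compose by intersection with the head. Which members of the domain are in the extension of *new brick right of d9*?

{d4}

⟦right of d9⟧ = {x : ⟨x, d9⟩ ∈ ⟦right of⟧} = {d2, d3, d4, d5, d7, d8}
⟦brick⟧ = {d1, d2, d3, d4, d8, d9, d10, d12}
… ∩ ⟦right of d9⟧ = {d1, d2, d3, d4, d8, d9, d10, d12} ∩ {d2, d3, d4, d5, d7, d8} = {d2, d3, d4, d8}
… ∩ ⟦new⟧ = {d2, d3, d4, d8} ∩ {d4, d6, d10, d11, d12} = {d4}
So ⟦new brick right of d9⟧ = {d4}.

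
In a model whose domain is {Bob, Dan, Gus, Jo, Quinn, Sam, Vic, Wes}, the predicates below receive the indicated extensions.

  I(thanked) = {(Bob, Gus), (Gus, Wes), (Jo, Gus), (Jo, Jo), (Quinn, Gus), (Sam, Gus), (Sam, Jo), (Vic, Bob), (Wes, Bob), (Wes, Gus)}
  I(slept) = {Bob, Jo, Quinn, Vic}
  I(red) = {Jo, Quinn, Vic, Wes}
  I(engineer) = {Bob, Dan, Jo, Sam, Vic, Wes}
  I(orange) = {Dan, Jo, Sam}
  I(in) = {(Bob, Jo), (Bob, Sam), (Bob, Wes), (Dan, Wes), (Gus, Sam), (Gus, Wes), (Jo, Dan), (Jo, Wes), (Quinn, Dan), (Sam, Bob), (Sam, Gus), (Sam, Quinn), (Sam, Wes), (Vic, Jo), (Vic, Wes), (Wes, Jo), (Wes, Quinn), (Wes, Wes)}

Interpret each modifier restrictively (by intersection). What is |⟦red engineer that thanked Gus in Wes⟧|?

2

⟦that thanked Gus⟧ = {x : ⟨x, Gus⟩ ∈ ⟦thanked⟧} = {Bob, Jo, Quinn, Sam, Wes}
⟦in Wes⟧ = {x : ⟨x, Wes⟩ ∈ ⟦in⟧} = {Bob, Dan, Gus, Jo, Sam, Vic, Wes}
⟦engineer⟧ = {Bob, Dan, Jo, Sam, Vic, Wes}
… ∩ ⟦that thanked Gus⟧ = {Bob, Dan, Jo, Sam, Vic, Wes} ∩ {Bob, Jo, Quinn, Sam, Wes} = {Bob, Jo, Sam, Wes}
… ∩ ⟦in Wes⟧ = {Bob, Jo, Sam, Wes} ∩ {Bob, Dan, Gus, Jo, Sam, Vic, Wes} = {Bob, Jo, Sam, Wes}
… ∩ ⟦red⟧ = {Bob, Jo, Sam, Wes} ∩ {Jo, Quinn, Vic, Wes} = {Jo, Wes}
⟦red engineer that thanked Gus in Wes⟧ = {Jo, Wes}, so the cardinality is 2.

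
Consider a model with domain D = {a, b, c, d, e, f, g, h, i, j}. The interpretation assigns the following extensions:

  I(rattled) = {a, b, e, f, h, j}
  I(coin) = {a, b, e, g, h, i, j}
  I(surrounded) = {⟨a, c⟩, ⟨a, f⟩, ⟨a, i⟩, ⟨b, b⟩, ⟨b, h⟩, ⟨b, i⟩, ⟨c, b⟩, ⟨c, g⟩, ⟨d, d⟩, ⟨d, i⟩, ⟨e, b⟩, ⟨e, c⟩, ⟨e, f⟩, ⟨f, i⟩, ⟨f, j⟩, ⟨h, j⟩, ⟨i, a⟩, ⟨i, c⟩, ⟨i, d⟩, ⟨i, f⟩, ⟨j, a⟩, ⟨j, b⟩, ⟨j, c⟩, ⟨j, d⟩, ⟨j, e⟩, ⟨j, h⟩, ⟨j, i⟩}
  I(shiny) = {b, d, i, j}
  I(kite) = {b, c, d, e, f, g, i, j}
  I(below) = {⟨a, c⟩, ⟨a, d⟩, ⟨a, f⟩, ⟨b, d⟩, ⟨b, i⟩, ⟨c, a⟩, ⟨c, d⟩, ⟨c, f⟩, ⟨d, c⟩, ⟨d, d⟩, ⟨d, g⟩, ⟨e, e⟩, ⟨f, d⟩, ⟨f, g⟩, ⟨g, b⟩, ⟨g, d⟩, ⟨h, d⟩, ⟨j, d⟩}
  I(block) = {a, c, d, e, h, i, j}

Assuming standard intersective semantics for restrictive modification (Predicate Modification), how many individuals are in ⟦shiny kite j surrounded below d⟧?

⟦j surrounded⟧ = {x : ⟨j, x⟩ ∈ ⟦surrounded⟧} = {a, b, c, d, e, h, i}
⟦below d⟧ = {x : ⟨x, d⟩ ∈ ⟦below⟧} = {a, b, c, d, f, g, h, j}
⟦kite⟧ = {b, c, d, e, f, g, i, j}
… ∩ ⟦j surrounded⟧ = {b, c, d, e, f, g, i, j} ∩ {a, b, c, d, e, h, i} = {b, c, d, e, i}
… ∩ ⟦below d⟧ = {b, c, d, e, i} ∩ {a, b, c, d, f, g, h, j} = {b, c, d}
… ∩ ⟦shiny⟧ = {b, c, d} ∩ {b, d, i, j} = {b, d}
⟦shiny kite j surrounded below d⟧ = {b, d}, so the cardinality is 2.

2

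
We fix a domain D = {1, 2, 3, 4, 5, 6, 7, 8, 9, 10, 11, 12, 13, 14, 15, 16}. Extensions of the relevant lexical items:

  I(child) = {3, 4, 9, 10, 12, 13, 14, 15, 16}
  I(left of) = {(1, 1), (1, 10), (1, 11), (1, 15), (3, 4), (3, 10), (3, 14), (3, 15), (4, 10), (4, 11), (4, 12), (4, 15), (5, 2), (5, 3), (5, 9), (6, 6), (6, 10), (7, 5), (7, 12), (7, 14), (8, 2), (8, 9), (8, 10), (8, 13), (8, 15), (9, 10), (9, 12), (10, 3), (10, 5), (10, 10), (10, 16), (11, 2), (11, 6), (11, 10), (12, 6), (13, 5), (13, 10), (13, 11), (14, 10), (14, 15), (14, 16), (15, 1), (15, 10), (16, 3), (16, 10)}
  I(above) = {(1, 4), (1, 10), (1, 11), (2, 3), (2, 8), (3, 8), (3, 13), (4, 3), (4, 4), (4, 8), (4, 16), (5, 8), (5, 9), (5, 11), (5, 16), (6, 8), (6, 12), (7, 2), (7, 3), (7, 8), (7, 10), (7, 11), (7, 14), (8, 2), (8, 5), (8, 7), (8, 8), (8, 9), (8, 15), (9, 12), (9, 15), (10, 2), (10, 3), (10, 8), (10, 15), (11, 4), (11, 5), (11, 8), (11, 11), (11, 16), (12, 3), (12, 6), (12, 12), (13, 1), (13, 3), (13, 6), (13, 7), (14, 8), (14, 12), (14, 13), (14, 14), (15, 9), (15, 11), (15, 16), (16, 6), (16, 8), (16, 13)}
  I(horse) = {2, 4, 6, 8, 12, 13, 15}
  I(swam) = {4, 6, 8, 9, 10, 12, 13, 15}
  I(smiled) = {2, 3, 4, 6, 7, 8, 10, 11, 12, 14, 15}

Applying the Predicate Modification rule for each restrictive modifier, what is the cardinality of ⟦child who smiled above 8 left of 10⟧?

4

⟦who smiled⟧ = ⟦smiled⟧ = {2, 3, 4, 6, 7, 8, 10, 11, 12, 14, 15}
⟦above 8⟧ = {x : ⟨x, 8⟩ ∈ ⟦above⟧} = {2, 3, 4, 5, 6, 7, 8, 10, 11, 14, 16}
⟦left of 10⟧ = {x : ⟨x, 10⟩ ∈ ⟦left of⟧} = {1, 3, 4, 6, 8, 9, 10, 11, 13, 14, 15, 16}
⟦child⟧ = {3, 4, 9, 10, 12, 13, 14, 15, 16}
… ∩ ⟦who smiled⟧ = {3, 4, 9, 10, 12, 13, 14, 15, 16} ∩ {2, 3, 4, 6, 7, 8, 10, 11, 12, 14, 15} = {3, 4, 10, 12, 14, 15}
… ∩ ⟦above 8⟧ = {3, 4, 10, 12, 14, 15} ∩ {2, 3, 4, 5, 6, 7, 8, 10, 11, 14, 16} = {3, 4, 10, 14}
… ∩ ⟦left of 10⟧ = {3, 4, 10, 14} ∩ {1, 3, 4, 6, 8, 9, 10, 11, 13, 14, 15, 16} = {3, 4, 10, 14}
⟦child who smiled above 8 left of 10⟧ = {3, 4, 10, 14}, so the cardinality is 4.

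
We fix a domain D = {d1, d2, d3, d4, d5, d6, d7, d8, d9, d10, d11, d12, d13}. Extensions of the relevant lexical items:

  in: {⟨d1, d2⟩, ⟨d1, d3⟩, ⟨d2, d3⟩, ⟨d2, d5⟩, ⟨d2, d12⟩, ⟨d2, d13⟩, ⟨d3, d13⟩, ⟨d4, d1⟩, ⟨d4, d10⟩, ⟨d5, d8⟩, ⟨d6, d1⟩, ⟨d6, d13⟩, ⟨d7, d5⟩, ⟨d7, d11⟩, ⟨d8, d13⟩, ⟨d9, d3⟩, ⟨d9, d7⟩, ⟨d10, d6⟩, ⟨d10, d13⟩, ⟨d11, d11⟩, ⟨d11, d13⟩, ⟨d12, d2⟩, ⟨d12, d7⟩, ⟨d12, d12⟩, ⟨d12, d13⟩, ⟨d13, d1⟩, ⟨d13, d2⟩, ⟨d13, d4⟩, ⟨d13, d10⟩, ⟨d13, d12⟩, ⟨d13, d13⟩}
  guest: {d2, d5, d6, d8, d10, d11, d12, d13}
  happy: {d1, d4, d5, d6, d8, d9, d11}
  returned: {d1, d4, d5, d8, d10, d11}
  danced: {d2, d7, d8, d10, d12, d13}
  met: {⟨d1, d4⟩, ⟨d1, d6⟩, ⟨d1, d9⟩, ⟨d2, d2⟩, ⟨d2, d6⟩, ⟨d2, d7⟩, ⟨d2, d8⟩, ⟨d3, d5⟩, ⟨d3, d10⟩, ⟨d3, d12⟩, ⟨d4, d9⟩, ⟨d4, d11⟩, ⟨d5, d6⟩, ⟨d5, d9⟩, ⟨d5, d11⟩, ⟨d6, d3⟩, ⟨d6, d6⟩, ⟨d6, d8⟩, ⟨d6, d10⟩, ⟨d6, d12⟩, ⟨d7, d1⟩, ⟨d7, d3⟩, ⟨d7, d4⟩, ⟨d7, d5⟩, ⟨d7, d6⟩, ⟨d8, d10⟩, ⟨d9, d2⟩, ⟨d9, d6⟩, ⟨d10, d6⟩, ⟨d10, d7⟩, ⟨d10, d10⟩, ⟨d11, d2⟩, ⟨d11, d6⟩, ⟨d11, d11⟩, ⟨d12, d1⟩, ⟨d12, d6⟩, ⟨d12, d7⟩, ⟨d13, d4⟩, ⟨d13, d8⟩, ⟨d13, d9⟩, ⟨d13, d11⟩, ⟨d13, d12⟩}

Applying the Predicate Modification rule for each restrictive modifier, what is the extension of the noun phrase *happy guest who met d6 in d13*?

⟦who met d6⟧ = {x : ⟨x, d6⟩ ∈ ⟦met⟧} = {d1, d2, d5, d6, d7, d9, d10, d11, d12}
⟦in d13⟧ = {x : ⟨x, d13⟩ ∈ ⟦in⟧} = {d2, d3, d6, d8, d10, d11, d12, d13}
⟦guest⟧ = {d2, d5, d6, d8, d10, d11, d12, d13}
… ∩ ⟦who met d6⟧ = {d2, d5, d6, d8, d10, d11, d12, d13} ∩ {d1, d2, d5, d6, d7, d9, d10, d11, d12} = {d2, d5, d6, d10, d11, d12}
… ∩ ⟦in d13⟧ = {d2, d5, d6, d10, d11, d12} ∩ {d2, d3, d6, d8, d10, d11, d12, d13} = {d2, d6, d10, d11, d12}
… ∩ ⟦happy⟧ = {d2, d6, d10, d11, d12} ∩ {d1, d4, d5, d6, d8, d9, d11} = {d6, d11}
So ⟦happy guest who met d6 in d13⟧ = {d6, d11}.

{d6, d11}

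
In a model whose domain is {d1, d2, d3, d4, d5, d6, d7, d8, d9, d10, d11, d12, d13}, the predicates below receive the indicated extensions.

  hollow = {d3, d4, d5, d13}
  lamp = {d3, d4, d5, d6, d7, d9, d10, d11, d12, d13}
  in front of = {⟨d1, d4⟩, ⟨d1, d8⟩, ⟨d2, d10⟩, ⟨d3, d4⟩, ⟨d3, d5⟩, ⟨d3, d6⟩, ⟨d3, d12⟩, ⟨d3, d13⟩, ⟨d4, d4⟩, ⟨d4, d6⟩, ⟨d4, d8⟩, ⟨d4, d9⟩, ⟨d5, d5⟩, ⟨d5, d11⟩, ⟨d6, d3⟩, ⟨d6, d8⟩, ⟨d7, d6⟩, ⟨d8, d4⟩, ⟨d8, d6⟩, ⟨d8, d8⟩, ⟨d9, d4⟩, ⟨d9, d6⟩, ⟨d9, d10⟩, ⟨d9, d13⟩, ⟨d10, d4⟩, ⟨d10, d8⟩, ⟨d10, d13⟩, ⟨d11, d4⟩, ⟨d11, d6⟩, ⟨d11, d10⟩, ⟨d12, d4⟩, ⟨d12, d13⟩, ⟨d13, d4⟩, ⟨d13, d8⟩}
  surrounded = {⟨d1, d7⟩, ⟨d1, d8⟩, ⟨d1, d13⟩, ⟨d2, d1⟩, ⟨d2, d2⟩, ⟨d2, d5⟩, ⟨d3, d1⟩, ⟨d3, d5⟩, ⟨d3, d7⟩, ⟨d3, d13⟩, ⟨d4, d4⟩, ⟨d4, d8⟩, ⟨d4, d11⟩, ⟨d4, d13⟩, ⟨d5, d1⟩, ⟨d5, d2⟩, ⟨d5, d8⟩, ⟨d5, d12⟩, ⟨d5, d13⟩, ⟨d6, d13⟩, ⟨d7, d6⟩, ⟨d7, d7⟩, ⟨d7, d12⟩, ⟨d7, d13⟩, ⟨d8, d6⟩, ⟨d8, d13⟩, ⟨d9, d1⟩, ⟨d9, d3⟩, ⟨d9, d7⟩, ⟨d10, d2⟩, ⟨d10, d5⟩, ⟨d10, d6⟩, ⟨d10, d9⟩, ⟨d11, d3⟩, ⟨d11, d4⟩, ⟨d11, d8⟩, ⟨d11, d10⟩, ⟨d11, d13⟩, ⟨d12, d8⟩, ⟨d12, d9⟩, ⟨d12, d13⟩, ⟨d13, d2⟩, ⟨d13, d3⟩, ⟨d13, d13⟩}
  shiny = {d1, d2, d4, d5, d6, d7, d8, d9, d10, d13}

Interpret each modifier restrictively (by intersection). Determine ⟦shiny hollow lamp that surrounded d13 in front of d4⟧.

⟦that surrounded d13⟧ = {x : ⟨x, d13⟩ ∈ ⟦surrounded⟧} = {d1, d3, d4, d5, d6, d7, d8, d11, d12, d13}
⟦in front of d4⟧ = {x : ⟨x, d4⟩ ∈ ⟦in front of⟧} = {d1, d3, d4, d8, d9, d10, d11, d12, d13}
⟦lamp⟧ = {d3, d4, d5, d6, d7, d9, d10, d11, d12, d13}
… ∩ ⟦that surrounded d13⟧ = {d3, d4, d5, d6, d7, d9, d10, d11, d12, d13} ∩ {d1, d3, d4, d5, d6, d7, d8, d11, d12, d13} = {d3, d4, d5, d6, d7, d11, d12, d13}
… ∩ ⟦in front of d4⟧ = {d3, d4, d5, d6, d7, d11, d12, d13} ∩ {d1, d3, d4, d8, d9, d10, d11, d12, d13} = {d3, d4, d11, d12, d13}
… ∩ ⟦shiny⟧ = {d3, d4, d11, d12, d13} ∩ {d1, d2, d4, d5, d6, d7, d8, d9, d10, d13} = {d4, d13}
… ∩ ⟦hollow⟧ = {d4, d13} ∩ {d3, d4, d5, d13} = {d4, d13}
So ⟦shiny hollow lamp that surrounded d13 in front of d4⟧ = {d4, d13}.

{d4, d13}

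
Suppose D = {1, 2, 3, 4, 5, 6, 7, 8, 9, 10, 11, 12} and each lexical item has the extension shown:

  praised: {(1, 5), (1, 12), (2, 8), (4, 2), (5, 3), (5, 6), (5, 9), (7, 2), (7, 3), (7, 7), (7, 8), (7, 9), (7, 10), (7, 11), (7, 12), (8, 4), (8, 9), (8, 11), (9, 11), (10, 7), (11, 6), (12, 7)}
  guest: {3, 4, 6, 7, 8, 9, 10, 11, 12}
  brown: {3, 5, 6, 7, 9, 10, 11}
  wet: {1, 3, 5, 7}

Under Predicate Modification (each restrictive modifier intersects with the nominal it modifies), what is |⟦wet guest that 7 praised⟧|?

⟦that 7 praised⟧ = {x : ⟨7, x⟩ ∈ ⟦praised⟧} = {2, 3, 7, 8, 9, 10, 11, 12}
⟦guest⟧ = {3, 4, 6, 7, 8, 9, 10, 11, 12}
… ∩ ⟦that 7 praised⟧ = {3, 4, 6, 7, 8, 9, 10, 11, 12} ∩ {2, 3, 7, 8, 9, 10, 11, 12} = {3, 7, 8, 9, 10, 11, 12}
… ∩ ⟦wet⟧ = {3, 7, 8, 9, 10, 11, 12} ∩ {1, 3, 5, 7} = {3, 7}
⟦wet guest that 7 praised⟧ = {3, 7}, so the cardinality is 2.

2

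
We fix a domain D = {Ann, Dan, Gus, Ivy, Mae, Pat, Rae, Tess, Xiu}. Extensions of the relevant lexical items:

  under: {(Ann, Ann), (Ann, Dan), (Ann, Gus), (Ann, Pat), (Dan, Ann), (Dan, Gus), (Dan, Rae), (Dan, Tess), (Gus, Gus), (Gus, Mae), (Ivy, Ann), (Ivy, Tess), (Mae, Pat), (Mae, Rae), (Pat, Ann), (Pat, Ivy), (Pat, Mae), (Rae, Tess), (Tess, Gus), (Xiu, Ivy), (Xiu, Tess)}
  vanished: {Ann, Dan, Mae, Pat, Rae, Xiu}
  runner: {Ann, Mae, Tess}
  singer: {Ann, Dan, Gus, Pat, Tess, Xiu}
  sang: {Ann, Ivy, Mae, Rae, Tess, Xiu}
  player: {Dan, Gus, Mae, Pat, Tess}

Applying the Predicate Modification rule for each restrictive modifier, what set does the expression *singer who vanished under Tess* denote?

{Dan, Xiu}

⟦who vanished⟧ = ⟦vanished⟧ = {Ann, Dan, Mae, Pat, Rae, Xiu}
⟦under Tess⟧ = {x : ⟨x, Tess⟩ ∈ ⟦under⟧} = {Dan, Ivy, Rae, Xiu}
⟦singer⟧ = {Ann, Dan, Gus, Pat, Tess, Xiu}
… ∩ ⟦who vanished⟧ = {Ann, Dan, Gus, Pat, Tess, Xiu} ∩ {Ann, Dan, Mae, Pat, Rae, Xiu} = {Ann, Dan, Pat, Xiu}
… ∩ ⟦under Tess⟧ = {Ann, Dan, Pat, Xiu} ∩ {Dan, Ivy, Rae, Xiu} = {Dan, Xiu}
So ⟦singer who vanished under Tess⟧ = {Dan, Xiu}.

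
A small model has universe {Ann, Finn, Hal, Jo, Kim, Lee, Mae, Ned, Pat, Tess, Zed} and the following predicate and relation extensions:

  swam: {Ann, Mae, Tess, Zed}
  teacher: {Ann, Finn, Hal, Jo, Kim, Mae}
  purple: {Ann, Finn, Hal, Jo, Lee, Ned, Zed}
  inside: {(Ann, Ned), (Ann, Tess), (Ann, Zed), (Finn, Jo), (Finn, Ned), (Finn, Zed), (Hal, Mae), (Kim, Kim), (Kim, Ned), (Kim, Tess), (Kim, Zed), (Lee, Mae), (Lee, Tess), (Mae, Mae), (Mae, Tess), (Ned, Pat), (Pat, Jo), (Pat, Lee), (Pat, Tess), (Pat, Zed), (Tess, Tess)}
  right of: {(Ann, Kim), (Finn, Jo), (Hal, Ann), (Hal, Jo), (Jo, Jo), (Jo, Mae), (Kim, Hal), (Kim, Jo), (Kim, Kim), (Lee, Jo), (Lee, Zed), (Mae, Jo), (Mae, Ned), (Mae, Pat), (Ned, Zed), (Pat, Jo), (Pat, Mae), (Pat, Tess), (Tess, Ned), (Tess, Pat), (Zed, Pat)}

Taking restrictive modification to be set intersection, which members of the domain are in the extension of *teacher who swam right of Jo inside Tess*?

{Mae}

⟦who swam⟧ = ⟦swam⟧ = {Ann, Mae, Tess, Zed}
⟦right of Jo⟧ = {x : ⟨x, Jo⟩ ∈ ⟦right of⟧} = {Finn, Hal, Jo, Kim, Lee, Mae, Pat}
⟦inside Tess⟧ = {x : ⟨x, Tess⟩ ∈ ⟦inside⟧} = {Ann, Kim, Lee, Mae, Pat, Tess}
⟦teacher⟧ = {Ann, Finn, Hal, Jo, Kim, Mae}
… ∩ ⟦who swam⟧ = {Ann, Finn, Hal, Jo, Kim, Mae} ∩ {Ann, Mae, Tess, Zed} = {Ann, Mae}
… ∩ ⟦right of Jo⟧ = {Ann, Mae} ∩ {Finn, Hal, Jo, Kim, Lee, Mae, Pat} = {Mae}
… ∩ ⟦inside Tess⟧ = {Mae} ∩ {Ann, Kim, Lee, Mae, Pat, Tess} = {Mae}
So ⟦teacher who swam right of Jo inside Tess⟧ = {Mae}.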